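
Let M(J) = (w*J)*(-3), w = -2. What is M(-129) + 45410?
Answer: 44636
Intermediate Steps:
M(J) = 6*J (M(J) = -2*J*(-3) = 6*J)
M(-129) + 45410 = 6*(-129) + 45410 = -774 + 45410 = 44636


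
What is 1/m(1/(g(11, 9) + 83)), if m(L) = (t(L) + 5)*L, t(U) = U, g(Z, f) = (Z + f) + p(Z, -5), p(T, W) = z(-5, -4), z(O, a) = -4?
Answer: 9801/496 ≈ 19.760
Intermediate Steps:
p(T, W) = -4
g(Z, f) = -4 + Z + f (g(Z, f) = (Z + f) - 4 = -4 + Z + f)
m(L) = L*(5 + L) (m(L) = (L + 5)*L = (5 + L)*L = L*(5 + L))
1/m(1/(g(11, 9) + 83)) = 1/((5 + 1/((-4 + 11 + 9) + 83))/((-4 + 11 + 9) + 83)) = 1/((5 + 1/(16 + 83))/(16 + 83)) = 1/((5 + 1/99)/99) = 1/((1/99)*(496/99)) = 1/(496/9801) = 9801/496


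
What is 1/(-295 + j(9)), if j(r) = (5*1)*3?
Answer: -1/280 ≈ -0.0035714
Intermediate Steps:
j(r) = 15 (j(r) = 5*3 = 15)
1/(-295 + j(9)) = 1/(-295 + 15) = 1/(-280) = -1/280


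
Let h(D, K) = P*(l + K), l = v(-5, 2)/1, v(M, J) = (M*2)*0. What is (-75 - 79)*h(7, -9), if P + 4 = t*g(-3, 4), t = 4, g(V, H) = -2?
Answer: -16632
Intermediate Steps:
v(M, J) = 0 (v(M, J) = (2*M)*0 = 0)
P = -12 (P = -4 + 4*(-2) = -4 - 8 = -12)
l = 0 (l = 0/1 = 0*1 = 0)
h(D, K) = -12*K (h(D, K) = -12*(0 + K) = -12*K)
(-75 - 79)*h(7, -9) = (-75 - 79)*(-12*(-9)) = -154*108 = -16632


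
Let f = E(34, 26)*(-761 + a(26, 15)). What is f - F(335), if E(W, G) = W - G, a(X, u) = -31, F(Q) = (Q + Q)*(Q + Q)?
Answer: -455236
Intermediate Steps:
F(Q) = 4*Q**2 (F(Q) = (2*Q)*(2*Q) = 4*Q**2)
f = -6336 (f = (34 - 1*26)*(-761 - 31) = (34 - 26)*(-792) = 8*(-792) = -6336)
f - F(335) = -6336 - 4*335**2 = -6336 - 4*112225 = -6336 - 1*448900 = -6336 - 448900 = -455236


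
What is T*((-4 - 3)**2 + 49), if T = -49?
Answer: -4802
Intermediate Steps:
T*((-4 - 3)**2 + 49) = -49*((-4 - 3)**2 + 49) = -49*((-7)**2 + 49) = -49*(49 + 49) = -49*98 = -4802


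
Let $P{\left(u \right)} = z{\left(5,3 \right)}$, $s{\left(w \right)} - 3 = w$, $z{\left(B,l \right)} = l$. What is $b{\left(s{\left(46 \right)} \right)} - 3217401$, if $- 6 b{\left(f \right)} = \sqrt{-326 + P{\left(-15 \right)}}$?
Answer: $-3217401 - \frac{i \sqrt{323}}{6} \approx -3.2174 \cdot 10^{6} - 2.9954 i$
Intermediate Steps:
$s{\left(w \right)} = 3 + w$
$P{\left(u \right)} = 3$
$b{\left(f \right)} = - \frac{i \sqrt{323}}{6}$ ($b{\left(f \right)} = - \frac{\sqrt{-326 + 3}}{6} = - \frac{\sqrt{-323}}{6} = - \frac{i \sqrt{323}}{6}$)
$b{\left(s{\left(46 \right)} \right)} - 3217401 = - \frac{i \sqrt{323}}{6} - 3217401 = -3217401 - \frac{i \sqrt{323}}{6}$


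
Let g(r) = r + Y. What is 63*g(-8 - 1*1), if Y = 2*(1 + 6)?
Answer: 315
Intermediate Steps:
Y = 14 (Y = 2*7 = 14)
g(r) = 14 + r (g(r) = r + 14 = 14 + r)
63*g(-8 - 1*1) = 63*(14 + (-8 - 1*1)) = 63*(14 + (-8 - 1)) = 63*(14 - 9) = 63*5 = 315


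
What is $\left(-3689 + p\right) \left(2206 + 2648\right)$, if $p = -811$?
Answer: $-21843000$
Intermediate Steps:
$\left(-3689 + p\right) \left(2206 + 2648\right) = \left(-3689 - 811\right) \left(2206 + 2648\right) = \left(-4500\right) 4854 = -21843000$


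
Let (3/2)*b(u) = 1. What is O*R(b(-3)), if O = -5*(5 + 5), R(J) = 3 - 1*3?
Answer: 0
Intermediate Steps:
b(u) = ⅔ (b(u) = (⅔)*1 = ⅔)
R(J) = 0 (R(J) = 3 - 3 = 0)
O = -50 (O = -5*10 = -50)
O*R(b(-3)) = -50*0 = 0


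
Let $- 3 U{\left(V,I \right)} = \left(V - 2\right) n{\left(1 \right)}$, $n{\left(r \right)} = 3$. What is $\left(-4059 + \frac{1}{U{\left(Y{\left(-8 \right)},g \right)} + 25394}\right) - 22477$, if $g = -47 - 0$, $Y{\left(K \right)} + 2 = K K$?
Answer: $- \frac{672263023}{25334} \approx -26536.0$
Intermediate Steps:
$Y{\left(K \right)} = -2 + K^{2}$ ($Y{\left(K \right)} = -2 + K K = -2 + K^{2}$)
$g = -47$ ($g = -47 + 0 = -47$)
$U{\left(V,I \right)} = 2 - V$ ($U{\left(V,I \right)} = - \frac{\left(V - 2\right) 3}{3} = - \frac{\left(-2 + V\right) 3}{3} = - \frac{-6 + 3 V}{3} = 2 - V$)
$\left(-4059 + \frac{1}{U{\left(Y{\left(-8 \right)},g \right)} + 25394}\right) - 22477 = \left(-4059 + \frac{1}{\left(2 - \left(-2 + \left(-8\right)^{2}\right)\right) + 25394}\right) - 22477 = \left(-4059 + \frac{1}{\left(2 - \left(-2 + 64\right)\right) + 25394}\right) - 22477 = \left(-4059 + \frac{1}{\left(2 - 62\right) + 25394}\right) - 22477 = \left(-4059 + \frac{1}{-60 + 25394}\right) - 22477 = \left(-4059 + \frac{1}{25334}\right) - 22477 = - \frac{102830705}{25334} - 22477 = - \frac{672263023}{25334}$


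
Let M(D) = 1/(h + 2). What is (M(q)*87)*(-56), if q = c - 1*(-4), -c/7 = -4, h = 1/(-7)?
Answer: -34104/13 ≈ -2623.4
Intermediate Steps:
h = -⅐ ≈ -0.14286
c = 28 (c = -7*(-4) = 28)
q = 32 (q = 28 - 1*(-4) = 28 + 4 = 32)
M(D) = 7/13 (M(D) = 1/(-⅐ + 2) = 1/(13/7) = 7/13)
(M(q)*87)*(-56) = ((7/13)*87)*(-56) = (609/13)*(-56) = -34104/13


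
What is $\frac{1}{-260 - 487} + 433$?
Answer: $\frac{323450}{747} \approx 433.0$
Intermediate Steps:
$\frac{1}{-260 - 487} + 433 = \frac{1}{-747} + 433 = - \frac{1}{747} + 433 = \frac{323450}{747}$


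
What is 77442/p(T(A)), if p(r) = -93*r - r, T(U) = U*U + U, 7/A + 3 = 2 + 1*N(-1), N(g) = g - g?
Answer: -12907/658 ≈ -19.616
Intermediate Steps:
N(g) = 0
A = -7 (A = 7/(-3 + (2 + 1*0)) = 7/(-3 + (2 + 0)) = 7/(-3 + 2) = 7/(-1) = 7*(-1) = -7)
T(U) = U + U² (T(U) = U² + U = U + U²)
p(r) = -94*r
77442/p(T(A)) = 77442/((-(-658)*(1 - 7))) = 77442/((-(-658)*(-6))) = 77442/((-94*42)) = 77442/(-3948) = 77442*(-1/3948) = -12907/658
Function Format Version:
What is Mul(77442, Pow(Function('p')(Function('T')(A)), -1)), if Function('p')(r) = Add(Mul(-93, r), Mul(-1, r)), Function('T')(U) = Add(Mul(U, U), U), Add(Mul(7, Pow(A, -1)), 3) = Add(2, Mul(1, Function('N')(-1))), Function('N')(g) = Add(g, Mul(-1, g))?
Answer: Rational(-12907, 658) ≈ -19.616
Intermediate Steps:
Function('N')(g) = 0
A = -7 (A = Mul(7, Pow(Add(-3, Add(2, Mul(1, 0))), -1)) = Mul(7, Pow(Add(-3, Add(2, 0)), -1)) = Mul(7, Pow(Add(-3, 2), -1)) = Mul(7, Pow(-1, -1)) = Mul(7, -1) = -7)
Function('T')(U) = Add(U, Pow(U, 2)) (Function('T')(U) = Add(Pow(U, 2), U) = Add(U, Pow(U, 2)))
Function('p')(r) = Mul(-94, r)
Mul(77442, Pow(Function('p')(Function('T')(A)), -1)) = Mul(77442, Pow(Mul(-94, Mul(-7, Add(1, -7))), -1)) = Mul(77442, Pow(Mul(-94, Mul(-7, -6)), -1)) = Mul(77442, Pow(Mul(-94, 42), -1)) = Mul(77442, Pow(-3948, -1)) = Mul(77442, Rational(-1, 3948)) = Rational(-12907, 658)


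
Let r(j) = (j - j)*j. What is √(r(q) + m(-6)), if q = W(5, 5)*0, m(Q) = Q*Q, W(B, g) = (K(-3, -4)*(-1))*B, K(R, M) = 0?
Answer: 6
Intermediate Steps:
W(B, g) = 0 (W(B, g) = (0*(-1))*B = 0*B = 0)
m(Q) = Q²
q = 0 (q = 0*0 = 0)
r(j) = 0 (r(j) = 0*j = 0)
√(r(q) + m(-6)) = √(0 + (-6)²) = √(0 + 36) = √36 = 6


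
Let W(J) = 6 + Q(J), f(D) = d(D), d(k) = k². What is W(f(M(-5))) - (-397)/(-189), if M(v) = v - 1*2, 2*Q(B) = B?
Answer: 10735/378 ≈ 28.399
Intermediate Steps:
Q(B) = B/2
M(v) = -2 + v (M(v) = v - 2 = -2 + v)
f(D) = D²
W(J) = 6 + J/2
W(f(M(-5))) - (-397)/(-189) = (6 + (-2 - 5)²/2) - (-397)/(-189) = (6 + (½)*(-7)²) - (-397)*(-1)/189 = (6 + (½)*49) - 1*397/189 = (6 + 49/2) - 397/189 = 61/2 - 397/189 = 10735/378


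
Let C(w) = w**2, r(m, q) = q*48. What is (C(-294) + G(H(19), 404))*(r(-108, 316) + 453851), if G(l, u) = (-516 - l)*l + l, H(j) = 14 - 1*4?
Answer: 38077776534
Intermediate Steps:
H(j) = 10 (H(j) = 14 - 4 = 10)
G(l, u) = l + l*(-516 - l) (G(l, u) = l*(-516 - l) + l = l + l*(-516 - l))
r(m, q) = 48*q
(C(-294) + G(H(19), 404))*(r(-108, 316) + 453851) = ((-294)**2 - 1*10*(515 + 10))*(48*316 + 453851) = (86436 - 1*10*525)*(15168 + 453851) = (86436 - 5250)*469019 = 81186*469019 = 38077776534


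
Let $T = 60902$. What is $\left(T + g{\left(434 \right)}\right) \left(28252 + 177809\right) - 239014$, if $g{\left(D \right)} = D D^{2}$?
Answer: $16857315648752$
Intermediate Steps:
$g{\left(D \right)} = D^{3}$
$\left(T + g{\left(434 \right)}\right) \left(28252 + 177809\right) - 239014 = \left(60902 + 434^{3}\right) \left(28252 + 177809\right) - 239014 = \left(60902 + 81746504\right) 206061 - 239014 = 81807406 \cdot 206061 - 239014 = 16857315887766 - 239014 = 16857315648752$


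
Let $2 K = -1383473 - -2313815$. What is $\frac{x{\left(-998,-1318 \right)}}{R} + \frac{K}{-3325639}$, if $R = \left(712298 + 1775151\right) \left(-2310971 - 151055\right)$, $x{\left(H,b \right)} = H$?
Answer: $- \frac{1424391770336259266}{10183379506091704843} \approx -0.13987$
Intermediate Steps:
$K = 465171$ ($K = \frac{-1383473 - -2313815}{2} = \frac{-1383473 + 2313815}{2} = \frac{1}{2} \cdot 930342 = 465171$)
$R = -6124164111674$ ($R = 2487449 \left(-2462026\right) = -6124164111674$)
$\frac{x{\left(-998,-1318 \right)}}{R} + \frac{K}{-3325639} = - \frac{998}{-6124164111674} + \frac{465171}{-3325639} = \left(-998\right) \left(- \frac{1}{6124164111674}\right) + 465171 \left(- \frac{1}{3325639}\right) = \frac{499}{3062082055837} - \frac{465171}{3325639} = - \frac{1424391770336259266}{10183379506091704843}$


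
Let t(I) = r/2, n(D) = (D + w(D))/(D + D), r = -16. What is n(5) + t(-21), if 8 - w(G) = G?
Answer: -36/5 ≈ -7.2000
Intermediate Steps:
w(G) = 8 - G
n(D) = 4/D (n(D) = (D + (8 - D))/(D + D) = 8/((2*D)) = 8*(1/(2*D)) = 4/D)
t(I) = -8 (t(I) = -16/2 = -16*½ = -8)
n(5) + t(-21) = 4/5 - 8 = 4*(⅕) - 8 = ⅘ - 8 = -36/5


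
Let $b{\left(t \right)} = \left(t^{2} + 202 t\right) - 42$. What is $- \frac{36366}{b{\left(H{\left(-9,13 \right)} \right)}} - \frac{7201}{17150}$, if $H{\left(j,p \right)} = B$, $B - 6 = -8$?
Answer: $\frac{310247029}{3790150} \approx 81.856$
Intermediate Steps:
$B = -2$ ($B = 6 - 8 = -2$)
$H{\left(j,p \right)} = -2$
$b{\left(t \right)} = -42 + t^{2} + 202 t$
$- \frac{36366}{b{\left(H{\left(-9,13 \right)} \right)}} - \frac{7201}{17150} = - \frac{36366}{-42 + \left(-2\right)^{2} + 202 \left(-2\right)} - \frac{7201}{17150} = - \frac{36366}{-42 + 4 - 404} - \frac{7201}{17150} = - \frac{36366}{-442} - \frac{7201}{17150} = \left(-36366\right) \left(- \frac{1}{442}\right) - \frac{7201}{17150} = \frac{18183}{221} - \frac{7201}{17150} = \frac{310247029}{3790150}$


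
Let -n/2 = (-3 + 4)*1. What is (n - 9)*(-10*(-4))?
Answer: -440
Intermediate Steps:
n = -2 (n = -2*(-3 + 4) = -2 ≈ -2.0000)
(n - 9)*(-10*(-4)) = (-2 - 9)*(-10*(-4)) = -11*40 = -440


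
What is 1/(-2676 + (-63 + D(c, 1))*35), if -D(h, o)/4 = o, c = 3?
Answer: -1/5021 ≈ -0.00019916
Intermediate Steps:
D(h, o) = -4*o
1/(-2676 + (-63 + D(c, 1))*35) = 1/(-2676 + (-63 - 4*1)*35) = 1/(-2676 + (-63 - 4)*35) = 1/(-2676 - 67*35) = 1/(-2676 - 2345) = 1/(-5021) = -1/5021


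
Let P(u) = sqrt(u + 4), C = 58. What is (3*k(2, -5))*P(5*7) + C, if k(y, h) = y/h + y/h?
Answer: 58 - 12*sqrt(39)/5 ≈ 43.012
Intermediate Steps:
k(y, h) = 2*y/h
P(u) = sqrt(4 + u)
(3*k(2, -5))*P(5*7) + C = (3*(2*2/(-5)))*sqrt(4 + 5*7) + 58 = (3*(2*2*(-1/5)))*sqrt(4 + 35) + 58 = (3*(-4/5))*sqrt(39) + 58 = -12*sqrt(39)/5 + 58 = 58 - 12*sqrt(39)/5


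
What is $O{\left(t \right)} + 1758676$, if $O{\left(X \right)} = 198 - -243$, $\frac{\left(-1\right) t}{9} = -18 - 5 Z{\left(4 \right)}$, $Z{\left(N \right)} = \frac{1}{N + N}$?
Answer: $1759117$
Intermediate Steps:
$Z{\left(N \right)} = \frac{1}{2 N}$
$t = \frac{1341}{8}$ ($t = - 9 \left(-18 - 5 \frac{1}{2 \cdot 4}\right) = - 9 \left(-18 - 5 \cdot \frac{1}{2} \cdot \frac{1}{4}\right) = - 9 \left(-18 - \frac{5}{8}\right) = \left(-9\right) \left(- \frac{149}{8}\right) = \frac{1341}{8} \approx 167.63$)
$O{\left(X \right)} = 441$ ($O{\left(X \right)} = 198 + 243 = 441$)
$O{\left(t \right)} + 1758676 = 441 + 1758676 = 1759117$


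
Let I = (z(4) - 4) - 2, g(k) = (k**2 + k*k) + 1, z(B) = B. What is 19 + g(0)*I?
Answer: 17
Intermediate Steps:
g(k) = 1 + 2*k**2 (g(k) = (k**2 + k**2) + 1 = 2*k**2 + 1 = 1 + 2*k**2)
I = -2 (I = (4 - 4) - 2 = 0 - 2 = -2)
19 + g(0)*I = 19 + (1 + 2*0**2)*(-2) = 19 + (1 + 2*0)*(-2) = 19 + (1 + 0)*(-2) = 19 + 1*(-2) = 19 - 2 = 17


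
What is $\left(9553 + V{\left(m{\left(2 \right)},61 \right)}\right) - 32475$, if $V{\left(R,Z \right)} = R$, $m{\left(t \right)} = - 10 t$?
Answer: $-22942$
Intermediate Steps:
$\left(9553 + V{\left(m{\left(2 \right)},61 \right)}\right) - 32475 = \left(9553 - 20\right) - 32475 = 9533 - 32475 = -22942$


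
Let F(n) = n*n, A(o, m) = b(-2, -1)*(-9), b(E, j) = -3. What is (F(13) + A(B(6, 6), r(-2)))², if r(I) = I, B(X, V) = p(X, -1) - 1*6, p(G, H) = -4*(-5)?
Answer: 38416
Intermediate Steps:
p(G, H) = 20
B(X, V) = 14 (B(X, V) = 20 - 1*6 = 20 - 6 = 14)
A(o, m) = 27 (A(o, m) = -3*(-9) = 27)
F(n) = n²
(F(13) + A(B(6, 6), r(-2)))² = (13² + 27)² = (169 + 27)² = 196² = 38416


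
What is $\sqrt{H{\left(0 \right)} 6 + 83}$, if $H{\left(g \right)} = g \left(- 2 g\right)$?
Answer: $\sqrt{83} \approx 9.1104$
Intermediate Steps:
$H{\left(g \right)} = - 2 g^{2}$
$\sqrt{H{\left(0 \right)} 6 + 83} = \sqrt{- 2 \cdot 0^{2} \cdot 6 + 83} = \sqrt{\left(-2\right) 0 \cdot 6 + 83} = \sqrt{0 \cdot 6 + 83} = \sqrt{0 + 83} = \sqrt{83}$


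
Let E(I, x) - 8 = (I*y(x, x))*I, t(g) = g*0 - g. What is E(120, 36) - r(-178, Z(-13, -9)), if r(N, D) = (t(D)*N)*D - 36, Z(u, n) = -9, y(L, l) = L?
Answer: 504026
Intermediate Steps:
t(g) = -g (t(g) = 0 - g = -g)
r(N, D) = -36 - N*D² (r(N, D) = ((-D)*N)*D - 36 = (-D*N)*D - 36 = -N*D² - 36 = -36 - N*D²)
E(I, x) = 8 + x*I² (E(I, x) = 8 + (I*x)*I = 8 + x*I²)
E(120, 36) - r(-178, Z(-13, -9)) = (8 + 36*120²) - (-36 - 1*(-178)*(-9)²) = (8 + 36*14400) - (-36 - 1*(-178)*81) = (8 + 518400) - (-36 + 14418) = 518408 - 1*14382 = 518408 - 14382 = 504026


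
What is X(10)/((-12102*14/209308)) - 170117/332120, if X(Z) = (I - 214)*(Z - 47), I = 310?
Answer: 20574148514237/4689202280 ≈ 4387.6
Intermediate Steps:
X(Z) = -4512 + 96*Z (X(Z) = (310 - 214)*(Z - 47) = 96*(-47 + Z) = -4512 + 96*Z)
X(10)/((-12102*14/209308)) - 170117/332120 = (-4512 + 96*10)/((-12102*14/209308)) - 170117/332120 = (-4512 + 960)/((-169428*1/209308)) - 170117*1/332120 = -3552/(-42357/52327) - 170117/332120 = -3552*(-52327/42357) - 170117/332120 = 61955168/14119 - 170117/332120 = 20574148514237/4689202280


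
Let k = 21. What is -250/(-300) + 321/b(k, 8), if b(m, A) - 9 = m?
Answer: 173/15 ≈ 11.533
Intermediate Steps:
b(m, A) = 9 + m
-250/(-300) + 321/b(k, 8) = -250/(-300) + 321/(9 + 21) = -250*(-1/300) + 321/30 = ⅚ + 321*(1/30) = ⅚ + 107/10 = 173/15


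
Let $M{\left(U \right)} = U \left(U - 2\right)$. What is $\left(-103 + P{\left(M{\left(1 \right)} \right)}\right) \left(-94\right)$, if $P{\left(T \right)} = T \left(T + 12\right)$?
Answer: $10716$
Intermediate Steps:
$M{\left(U \right)} = U \left(-2 + U\right)$
$P{\left(T \right)} = T \left(12 + T\right)$
$\left(-103 + P{\left(M{\left(1 \right)} \right)}\right) \left(-94\right) = \left(-103 + 1 \left(-2 + 1\right) \left(12 + 1 \left(-2 + 1\right)\right)\right) \left(-94\right) = \left(-103 + 1 \left(-1\right) \left(12 + 1 \left(-1\right)\right)\right) \left(-94\right) = \left(-103 - \left(12 - 1\right)\right) \left(-94\right) = \left(-103 - 11\right) \left(-94\right) = \left(-114\right) \left(-94\right) = 10716$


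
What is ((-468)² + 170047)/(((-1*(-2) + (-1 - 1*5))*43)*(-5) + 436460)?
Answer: 389071/437320 ≈ 0.88967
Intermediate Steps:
((-468)² + 170047)/(((-1*(-2) + (-1 - 1*5))*43)*(-5) + 436460) = (219024 + 170047)/(((2 + (-1 - 5))*43)*(-5) + 436460) = 389071/(((2 - 6)*43)*(-5) + 436460) = 389071/(-4*43*(-5) + 436460) = 389071/(-172*(-5) + 436460) = 389071/(860 + 436460) = 389071/437320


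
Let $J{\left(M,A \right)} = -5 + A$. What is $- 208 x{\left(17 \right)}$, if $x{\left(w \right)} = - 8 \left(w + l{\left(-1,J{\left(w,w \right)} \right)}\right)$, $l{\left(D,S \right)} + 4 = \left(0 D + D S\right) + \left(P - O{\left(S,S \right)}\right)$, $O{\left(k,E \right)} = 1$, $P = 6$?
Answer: $9984$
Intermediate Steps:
$l{\left(D,S \right)} = 1 + D S$ ($l{\left(D,S \right)} = -4 + \left(\left(0 D + D S\right) + \left(6 - 1\right)\right) = -4 + \left(\left(0 + D S\right) + \left(6 - 1\right)\right) = -4 + \left(D S + 5\right) = -4 + \left(5 + D S\right) = 1 + D S$)
$x{\left(w \right)} = -48$ ($x{\left(w \right)} = - 8 \left(w - \left(-6 + w\right)\right) = \left(-8\right) 6 = -48$)
$- 208 x{\left(17 \right)} = \left(-208\right) \left(-48\right) = 9984$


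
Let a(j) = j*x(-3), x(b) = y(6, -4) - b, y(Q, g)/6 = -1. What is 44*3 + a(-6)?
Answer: 150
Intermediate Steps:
y(Q, g) = -6 (y(Q, g) = 6*(-1) = -6)
x(b) = -6 - b
a(j) = -3*j (a(j) = j*(-6 - 1*(-3)) = j*(-6 + 3) = j*(-3) = -3*j)
44*3 + a(-6) = 44*3 - 3*(-6) = 132 + 18 = 150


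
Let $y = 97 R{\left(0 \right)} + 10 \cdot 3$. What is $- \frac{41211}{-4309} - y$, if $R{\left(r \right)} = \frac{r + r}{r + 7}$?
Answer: $- \frac{88059}{4309} \approx -20.436$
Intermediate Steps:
$R{\left(r \right)} = \frac{2 r}{7 + r}$
$y = 30$ ($y = 97 \cdot 2 \cdot 0 \frac{1}{7 + 0} + 10 \cdot 3 = 97 \cdot 2 \cdot 0 \cdot \frac{1}{7} + 30 = 97 \cdot 0 + 30 = 0 + 30 = 30$)
$- \frac{41211}{-4309} - y = - \frac{41211}{-4309} - 30 = \left(-41211\right) \left(- \frac{1}{4309}\right) - 30 = \frac{41211}{4309} - 30 = - \frac{88059}{4309}$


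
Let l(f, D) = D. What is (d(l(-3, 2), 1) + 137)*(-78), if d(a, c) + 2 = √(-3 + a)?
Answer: -10530 - 78*I ≈ -10530.0 - 78.0*I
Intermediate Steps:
d(a, c) = -2 + √(-3 + a)
(d(l(-3, 2), 1) + 137)*(-78) = ((-2 + √(-3 + 2)) + 137)*(-78) = ((-2 + √(-1)) + 137)*(-78) = ((-2 + I) + 137)*(-78) = (135 + I)*(-78) = -10530 - 78*I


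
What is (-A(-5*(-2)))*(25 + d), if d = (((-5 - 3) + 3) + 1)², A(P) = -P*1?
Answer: 410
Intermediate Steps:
A(P) = -P
d = 16 (d = ((-8 + 3) + 1)² = (-5 + 1)² = (-4)² = 16)
(-A(-5*(-2)))*(25 + d) = (-(-1)*(-5*(-2)))*(25 + 16) = -(-1)*10*41 = -1*(-10)*41 = 10*41 = 410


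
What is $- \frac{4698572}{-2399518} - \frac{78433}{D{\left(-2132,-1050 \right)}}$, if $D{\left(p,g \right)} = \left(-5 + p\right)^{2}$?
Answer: $\frac{10634545779287}{5479022208671} \approx 1.941$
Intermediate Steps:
$- \frac{4698572}{-2399518} - \frac{78433}{D{\left(-2132,-1050 \right)}} = - \frac{4698572}{-2399518} - \frac{78433}{\left(-5 - 2132\right)^{2}} = \left(-4698572\right) \left(- \frac{1}{2399518}\right) - \frac{78433}{\left(-2137\right)^{2}} = \frac{2349286}{1199759} - \frac{78433}{4566769} = \frac{10634545779287}{5479022208671}$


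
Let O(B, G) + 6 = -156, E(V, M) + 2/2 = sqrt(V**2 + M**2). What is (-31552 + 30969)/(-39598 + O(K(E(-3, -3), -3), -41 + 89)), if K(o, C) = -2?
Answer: 583/39760 ≈ 0.014663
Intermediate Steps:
E(V, M) = -1 + sqrt(M**2 + V**2) (E(V, M) = -1 + sqrt(V**2 + M**2) = -1 + sqrt(M**2 + V**2))
O(B, G) = -162 (O(B, G) = -6 - 156 = -162)
(-31552 + 30969)/(-39598 + O(K(E(-3, -3), -3), -41 + 89)) = (-31552 + 30969)/(-39598 - 162) = -583/(-39760) = -583*(-1/39760) = 583/39760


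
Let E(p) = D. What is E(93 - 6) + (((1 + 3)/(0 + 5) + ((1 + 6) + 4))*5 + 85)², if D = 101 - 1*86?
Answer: 20751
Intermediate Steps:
D = 15 (D = 101 - 86 = 15)
E(p) = 15
E(93 - 6) + (((1 + 3)/(0 + 5) + ((1 + 6) + 4))*5 + 85)² = 15 + (((1 + 3)/(0 + 5) + ((1 + 6) + 4))*5 + 85)² = 15 + ((4/5 + (7 + 4))*5 + 85)² = 15 + ((4*(⅕) + 11)*5 + 85)² = 15 + ((⅘ + 11)*5 + 85)² = 15 + ((59/5)*5 + 85)² = 15 + (59 + 85)² = 15 + 144² = 15 + 20736 = 20751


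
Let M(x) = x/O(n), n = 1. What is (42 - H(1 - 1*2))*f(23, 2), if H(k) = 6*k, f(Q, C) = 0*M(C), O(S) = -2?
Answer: 0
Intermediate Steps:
M(x) = -x/2 (M(x) = x/(-2) = x*(-½) = -x/2)
f(Q, C) = 0 (f(Q, C) = 0*(-C/2) = 0)
(42 - H(1 - 1*2))*f(23, 2) = (42 - 6*(1 - 1*2))*0 = (42 - 6*(1 - 2))*0 = (42 - 6*(-1))*0 = (42 - 1*(-6))*0 = (42 + 6)*0 = 48*0 = 0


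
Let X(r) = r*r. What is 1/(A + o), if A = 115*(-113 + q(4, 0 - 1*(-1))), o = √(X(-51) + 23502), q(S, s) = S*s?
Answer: -12535/157100122 - √26103/157100122 ≈ -8.0818e-5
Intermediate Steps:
X(r) = r²
o = √26103 (o = √((-51)² + 23502) = √(2601 + 23502) = √26103 ≈ 161.56)
A = -12535 (A = 115*(-113 + 4*(0 - 1*(-1))) = 115*(-113 + 4*(0 + 1)) = 115*(-113 + 4*1) = 115*(-113 + 4) = 115*(-109) = -12535)
1/(A + o) = 1/(-12535 + √26103)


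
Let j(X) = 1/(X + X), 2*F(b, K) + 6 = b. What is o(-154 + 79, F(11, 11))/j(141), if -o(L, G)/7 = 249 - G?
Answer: -486591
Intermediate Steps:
F(b, K) = -3 + b/2
o(L, G) = -1743 + 7*G (o(L, G) = -7*(249 - G) = -1743 + 7*G)
j(X) = 1/(2*X)
o(-154 + 79, F(11, 11))/j(141) = (-1743 + 7*(-3 + (½)*11))/(((½)/141)) = (-1743 + 7*(-3 + 11/2))/(((½)*(1/141))) = (-1743 + 7*(5/2))/(1/282) = (-1743 + 35/2)*282 = -3451/2*282 = -486591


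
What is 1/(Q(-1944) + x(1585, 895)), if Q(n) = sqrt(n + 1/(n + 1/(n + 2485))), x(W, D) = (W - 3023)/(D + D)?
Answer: -676776139015/1638248251786908 - 801025*I*sqrt(2150218534177619)/1638248251786908 ≈ -0.00041311 - 0.022673*I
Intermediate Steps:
x(W, D) = (-3023 + W)/(2*D) (x(W, D) = (-3023 + W)/((2*D)) = (-3023 + W)*(1/(2*D)) = (-3023 + W)/(2*D))
Q(n) = sqrt(n + 1/(n + 1/(2485 + n)))
1/(Q(-1944) + x(1585, 895)) = 1/(sqrt(-1944 + 1/(-1944 + 1/(2485 - 1944))) + (1/2)*(-3023 + 1585)/895) = 1/(sqrt(-1944 + 1/(-1944 + 1/541)) + (1/2)*(1/895)*(-1438)) = 1/(sqrt(-1944 + 1/(-1944 + 1/541)) - 719/895) = 1/(sqrt(-1944 + 1/(-1051703/541)) - 719/895) = 1/(sqrt(-1944 - 541/1051703) - 719/895) = 1/(sqrt(-2044511173/1051703) - 719/895) = 1/(I*sqrt(2150218534177619)/1051703 - 719/895) = 1/(-719/895 + I*sqrt(2150218534177619)/1051703)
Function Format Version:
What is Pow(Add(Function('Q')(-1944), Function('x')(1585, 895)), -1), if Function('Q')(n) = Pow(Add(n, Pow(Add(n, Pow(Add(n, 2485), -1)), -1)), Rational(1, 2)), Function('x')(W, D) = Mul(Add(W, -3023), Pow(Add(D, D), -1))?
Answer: Add(Rational(-676776139015, 1638248251786908), Mul(Rational(-801025, 1638248251786908), I, Pow(2150218534177619, Rational(1, 2)))) ≈ Add(-0.00041311, Mul(-0.022673, I))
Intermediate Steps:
Function('x')(W, D) = Mul(Rational(1, 2), Pow(D, -1), Add(-3023, W)) (Function('x')(W, D) = Mul(Add(-3023, W), Pow(Mul(2, D), -1)) = Mul(Add(-3023, W), Mul(Rational(1, 2), Pow(D, -1))) = Mul(Rational(1, 2), Pow(D, -1), Add(-3023, W)))
Function('Q')(n) = Pow(Add(n, Pow(Add(n, Pow(Add(2485, n), -1)), -1)), Rational(1, 2))
Pow(Add(Function('Q')(-1944), Function('x')(1585, 895)), -1) = Pow(Add(Pow(Add(-1944, Pow(Add(-1944, Pow(Add(2485, -1944), -1)), -1)), Rational(1, 2)), Mul(Rational(1, 2), Pow(895, -1), Add(-3023, 1585))), -1) = Pow(Add(Pow(Add(-1944, Pow(Add(-1944, Pow(541, -1)), -1)), Rational(1, 2)), Mul(Rational(1, 2), Rational(1, 895), -1438)), -1) = Pow(Add(Pow(Add(-1944, Pow(Add(-1944, Rational(1, 541)), -1)), Rational(1, 2)), Rational(-719, 895)), -1) = Pow(Add(Pow(Add(-1944, Pow(Rational(-1051703, 541), -1)), Rational(1, 2)), Rational(-719, 895)), -1) = Pow(Add(Pow(Add(-1944, Rational(-541, 1051703)), Rational(1, 2)), Rational(-719, 895)), -1) = Pow(Add(Pow(Rational(-2044511173, 1051703), Rational(1, 2)), Rational(-719, 895)), -1) = Pow(Add(Mul(Rational(1, 1051703), I, Pow(2150218534177619, Rational(1, 2))), Rational(-719, 895)), -1) = Pow(Add(Rational(-719, 895), Mul(Rational(1, 1051703), I, Pow(2150218534177619, Rational(1, 2)))), -1)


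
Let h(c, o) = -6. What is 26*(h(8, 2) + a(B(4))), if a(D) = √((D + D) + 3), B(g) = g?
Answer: -156 + 26*√11 ≈ -69.768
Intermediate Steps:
a(D) = √(3 + 2*D) (a(D) = √(2*D + 3) = √(3 + 2*D))
26*(h(8, 2) + a(B(4))) = 26*(-6 + √(3 + 2*4)) = 26*(-6 + √(3 + 8)) = 26*(-6 + √11) = -156 + 26*√11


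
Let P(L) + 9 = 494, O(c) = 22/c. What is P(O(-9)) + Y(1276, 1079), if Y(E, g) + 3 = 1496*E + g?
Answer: 1910457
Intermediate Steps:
Y(E, g) = -3 + g + 1496*E (Y(E, g) = -3 + (1496*E + g) = -3 + (g + 1496*E) = -3 + g + 1496*E)
P(L) = 485 (P(L) = -9 + 494 = 485)
P(O(-9)) + Y(1276, 1079) = 485 + (-3 + 1079 + 1496*1276) = 485 + (-3 + 1079 + 1908896) = 485 + 1909972 = 1910457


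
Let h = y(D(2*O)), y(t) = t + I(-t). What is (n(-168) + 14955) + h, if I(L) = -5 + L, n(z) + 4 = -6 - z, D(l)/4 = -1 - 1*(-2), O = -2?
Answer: 15108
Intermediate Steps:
D(l) = 4 (D(l) = 4*(-1 - 1*(-2)) = 4*(-1 + 2) = 4*1 = 4)
n(z) = -10 - z (n(z) = -4 + (-6 - z) = -10 - z)
y(t) = -5 (y(t) = t + (-5 - t) = -5)
h = -5
(n(-168) + 14955) + h = ((-10 - 1*(-168)) + 14955) - 5 = ((-10 + 168) + 14955) - 5 = (158 + 14955) - 5 = 15113 - 5 = 15108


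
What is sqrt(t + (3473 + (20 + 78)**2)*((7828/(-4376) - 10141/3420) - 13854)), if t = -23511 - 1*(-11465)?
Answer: 3*I*sqrt(217520664852750685)/103930 ≈ 13463.0*I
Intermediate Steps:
t = -12046 (t = -23511 + 11465 = -12046)
sqrt(t + (3473 + (20 + 78)**2)*((7828/(-4376) - 10141/3420) - 13854)) = sqrt(-12046 + (3473 + (20 + 78)**2)*((7828/(-4376) - 10141/3420) - 13854)) = sqrt(-12046 + (3473 + 98**2)*((7828*(-1/4376) - 10141*1/3420) - 13854)) = sqrt(-12046 + (3473 + 9604)*((-1957/1094 - 10141/3420) - 13854)) = sqrt(-12046 + 13077*(-8893597/1870740 - 13854)) = sqrt(-12046 + 13077*(-25926125557/1870740)) = sqrt(-12046 - 37670660434321/207860) = sqrt(-37673164315881/207860) = 3*I*sqrt(217520664852750685)/103930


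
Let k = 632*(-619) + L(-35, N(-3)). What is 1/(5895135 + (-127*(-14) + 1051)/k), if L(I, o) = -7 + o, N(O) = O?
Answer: 130406/768760973867 ≈ 1.6963e-7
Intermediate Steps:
k = -391218 (k = 632*(-619) + (-7 - 3) = -391208 - 10 = -391218)
1/(5895135 + (-127*(-14) + 1051)/k) = 1/(5895135 + (-127*(-14) + 1051)/(-391218)) = 1/(5895135 + (1778 + 1051)*(-1/391218)) = 1/(5895135 + 2829*(-1/391218)) = 1/(5895135 - 943/130406) = 1/(768760973867/130406) = 130406/768760973867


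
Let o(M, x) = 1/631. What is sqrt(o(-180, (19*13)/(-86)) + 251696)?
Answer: sqrt(100215531687)/631 ≈ 501.69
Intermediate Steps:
o(M, x) = 1/631
sqrt(o(-180, (19*13)/(-86)) + 251696) = sqrt(1/631 + 251696) = sqrt(158820177/631) = sqrt(100215531687)/631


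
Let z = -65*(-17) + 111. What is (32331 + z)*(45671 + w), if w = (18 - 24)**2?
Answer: 1533332729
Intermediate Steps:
w = 36 (w = (-6)**2 = 36)
z = 1216 (z = 1105 + 111 = 1216)
(32331 + z)*(45671 + w) = (32331 + 1216)*(45671 + 36) = 33547*45707 = 1533332729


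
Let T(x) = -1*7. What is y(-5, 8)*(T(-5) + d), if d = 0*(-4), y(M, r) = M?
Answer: 35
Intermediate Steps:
d = 0
T(x) = -7
y(-5, 8)*(T(-5) + d) = -5*(-7 + 0) = -5*(-7) = 35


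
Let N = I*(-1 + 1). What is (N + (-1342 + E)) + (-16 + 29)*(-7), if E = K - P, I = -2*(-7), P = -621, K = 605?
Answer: -207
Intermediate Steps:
I = 14
N = 0 (N = 14*(-1 + 1) = 14*0 = 0)
E = 1226 (E = 605 - 1*(-621) = 605 + 621 = 1226)
(N + (-1342 + E)) + (-16 + 29)*(-7) = (0 + (-1342 + 1226)) + (-16 + 29)*(-7) = (0 - 116) + 13*(-7) = -116 - 91 = -207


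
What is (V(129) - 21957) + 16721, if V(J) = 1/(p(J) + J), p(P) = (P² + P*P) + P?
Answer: -175615439/33540 ≈ -5236.0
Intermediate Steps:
p(P) = P + 2*P² (p(P) = (P² + P²) + P = 2*P² + P = P + 2*P²)
V(J) = 1/(J + J*(1 + 2*J)) (V(J) = 1/(J*(1 + 2*J) + J) = 1/(J + J*(1 + 2*J)))
(V(129) - 21957) + 16721 = ((½)/(129*(1 + 129)) - 21957) + 16721 = ((½)*(1/129)/130 - 21957) + 16721 = ((½)*(1/129)*(1/130) - 21957) + 16721 = (1/33540 - 21957) + 16721 = -736437779/33540 + 16721 = -175615439/33540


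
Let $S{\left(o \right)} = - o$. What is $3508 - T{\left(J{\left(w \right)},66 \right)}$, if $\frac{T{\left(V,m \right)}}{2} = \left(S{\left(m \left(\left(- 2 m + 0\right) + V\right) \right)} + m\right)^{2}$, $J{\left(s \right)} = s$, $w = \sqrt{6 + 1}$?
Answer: $-154164044 + 2317392 \sqrt{7} \approx -1.4803 \cdot 10^{8}$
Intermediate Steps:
$w = \sqrt{7} \approx 2.6458$
$T{\left(V,m \right)} = 2 \left(m - m \left(V - 2 m\right)\right)^{2}$ ($T{\left(V,m \right)} = 2 \left(- m \left(\left(- 2 m + 0\right) + V\right) + m\right)^{2} = 2 \left(- m \left(- 2 m + V\right) + m\right)^{2} = 2 \left(- m \left(V - 2 m\right) + m\right)^{2} = 2 \left(m - m \left(V - 2 m\right)\right)^{2}$)
$3508 - T{\left(J{\left(w \right)},66 \right)} = 3508 - 2 \cdot 66^{2} \left(-1 + \sqrt{7} - 132\right)^{2} = 3508 - 2 \cdot 4356 \left(-1 + \sqrt{7} - 132\right)^{2} = 3508 - 2 \cdot 4356 \left(-133 + \sqrt{7}\right)^{2} = 3508 - 8712 \left(-133 + \sqrt{7}\right)^{2}$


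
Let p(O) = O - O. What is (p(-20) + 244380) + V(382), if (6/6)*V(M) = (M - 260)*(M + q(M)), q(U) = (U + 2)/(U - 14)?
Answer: 6695560/23 ≈ 2.9111e+5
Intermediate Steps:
p(O) = 0
q(U) = (2 + U)/(-14 + U)
V(M) = (-260 + M)*(M + (2 + M)/(-14 + M)) (V(M) = (M - 260)*(M + (2 + M)/(-14 + M)) = (-260 + M)*(M + (2 + M)/(-14 + M)))
(p(-20) + 244380) + V(382) = (0 + 244380) + (-520 + 382³ - 273*382² + 3382*382)/(-14 + 382) = 244380 + (-520 + 55742968 - 273*145924 + 1291924)/368 = 244380 + (-520 + 55742968 - 39837252 + 1291924)/368 = 244380 + (1/368)*17197120 = 244380 + 1074820/23 = 6695560/23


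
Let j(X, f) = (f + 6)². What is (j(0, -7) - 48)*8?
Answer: -376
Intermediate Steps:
j(X, f) = (6 + f)²
(j(0, -7) - 48)*8 = ((6 - 7)² - 48)*8 = ((-1)² - 48)*8 = (1 - 48)*8 = -47*8 = -376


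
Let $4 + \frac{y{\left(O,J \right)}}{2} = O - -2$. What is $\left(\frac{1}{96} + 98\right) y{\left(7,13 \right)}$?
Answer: $\frac{47045}{48} \approx 980.1$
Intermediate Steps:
$y{\left(O,J \right)} = -4 + 2 O$ ($y{\left(O,J \right)} = -8 + 2 \left(O - -2\right) = -8 + 2 \left(O + 2\right) = -8 + 2 \left(2 + O\right) = -8 + \left(4 + 2 O\right) = -4 + 2 O$)
$\left(\frac{1}{96} + 98\right) y{\left(7,13 \right)} = \left(\frac{1}{96} + 98\right) \left(-4 + 2 \cdot 7\right) = \left(\frac{1}{96} + 98\right) \left(-4 + 14\right) = \frac{9409}{96} \cdot 10 = \frac{47045}{48}$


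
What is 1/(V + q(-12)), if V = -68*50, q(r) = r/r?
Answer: -1/3399 ≈ -0.00029420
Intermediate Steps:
q(r) = 1
V = -3400
1/(V + q(-12)) = 1/(-3400 + 1) = 1/(-3399) = -1/3399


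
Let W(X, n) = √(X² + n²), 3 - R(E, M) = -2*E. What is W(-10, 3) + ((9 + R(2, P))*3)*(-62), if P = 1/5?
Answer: -2976 + √109 ≈ -2965.6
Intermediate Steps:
P = ⅕ ≈ 0.20000
R(E, M) = 3 + 2*E (R(E, M) = 3 - (-2)*E = 3 + 2*E)
W(-10, 3) + ((9 + R(2, P))*3)*(-62) = √((-10)² + 3²) + ((9 + (3 + 2*2))*3)*(-62) = √(100 + 9) + ((9 + (3 + 4))*3)*(-62) = √109 + ((9 + 7)*3)*(-62) = √109 + (16*3)*(-62) = √109 + 48*(-62) = √109 - 2976 = -2976 + √109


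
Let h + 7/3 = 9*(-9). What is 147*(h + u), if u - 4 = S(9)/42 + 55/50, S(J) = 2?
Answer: -114933/10 ≈ -11493.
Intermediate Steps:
h = -250/3 (h = -7/3 + 9*(-9) = -7/3 - 81 = -250/3 ≈ -83.333)
u = 1081/210 (u = 4 + (2/42 + 55/50) = 4 + (2*(1/42) + 55*(1/50)) = 4 + (1/21 + 11/10) = 4 + 241/210 = 1081/210 ≈ 5.1476)
147*(h + u) = 147*(-250/3 + 1081/210) = 147*(-5473/70) = -114933/10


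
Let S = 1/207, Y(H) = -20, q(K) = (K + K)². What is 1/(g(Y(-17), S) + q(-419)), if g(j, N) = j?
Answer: 1/702224 ≈ 1.4240e-6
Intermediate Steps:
q(K) = 4*K² (q(K) = (2*K)² = 4*K²)
S = 1/207 ≈ 0.0048309
1/(g(Y(-17), S) + q(-419)) = 1/(-20 + 4*(-419)²) = 1/(-20 + 4*175561) = 1/(-20 + 702244) = 1/702224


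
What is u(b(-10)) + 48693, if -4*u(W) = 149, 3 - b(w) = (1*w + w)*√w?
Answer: 194623/4 ≈ 48656.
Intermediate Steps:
b(w) = 3 - 2*w^(3/2) (b(w) = 3 - (1*w + w)*√w = 3 - (w + w)*√w = 3 - 2*w*√w = 3 - 2*w^(3/2))
u(W) = -149/4 (u(W) = -¼*149 = -149/4)
u(b(-10)) + 48693 = -149/4 + 48693 = 194623/4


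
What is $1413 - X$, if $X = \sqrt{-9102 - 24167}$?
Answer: $1413 - i \sqrt{33269} \approx 1413.0 - 182.4 i$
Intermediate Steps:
$X = i \sqrt{33269}$ ($X = \sqrt{-33269} = i \sqrt{33269} \approx 182.4 i$)
$1413 - X = 1413 - i \sqrt{33269}$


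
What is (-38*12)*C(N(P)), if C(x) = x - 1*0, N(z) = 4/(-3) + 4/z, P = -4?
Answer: 1064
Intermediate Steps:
N(z) = -4/3 + 4/z (N(z) = 4*(-⅓) + 4/z = -4/3 + 4/z)
C(x) = x (C(x) = x + 0 = x)
(-38*12)*C(N(P)) = (-38*12)*(-4/3 + 4/(-4)) = -456*(-4/3 + 4*(-¼)) = -456*(-4/3 - 1) = -456*(-7/3) = 1064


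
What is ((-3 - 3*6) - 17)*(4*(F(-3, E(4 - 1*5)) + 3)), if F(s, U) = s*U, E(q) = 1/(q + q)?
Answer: -684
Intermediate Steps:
E(q) = 1/(2*q)
F(s, U) = U*s
((-3 - 3*6) - 17)*(4*(F(-3, E(4 - 1*5)) + 3)) = ((-3 - 3*6) - 17)*(4*((1/(2*(4 - 1*5)))*(-3) + 3)) = ((-3 - 18) - 17)*(4*((1/(2*(4 - 5)))*(-3) + 3)) = (-21 - 17)*(4*(((½)/(-1))*(-3) + 3)) = -152*(((½)*(-1))*(-3) + 3) = -152*(-½*(-3) + 3) = -152*(3/2 + 3) = -152*9/2 = -38*18 = -684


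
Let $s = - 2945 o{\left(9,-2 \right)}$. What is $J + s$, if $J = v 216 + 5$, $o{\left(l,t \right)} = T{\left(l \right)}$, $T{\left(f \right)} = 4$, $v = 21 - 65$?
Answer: $-21279$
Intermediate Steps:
$v = -44$
$o{\left(l,t \right)} = 4$
$J = -9499$ ($J = \left(-44\right) 216 + 5 = -9504 + 5 = -9499$)
$s = -11780$ ($s = \left(-2945\right) 4 = -11780$)
$J + s = -9499 - 11780 = -21279$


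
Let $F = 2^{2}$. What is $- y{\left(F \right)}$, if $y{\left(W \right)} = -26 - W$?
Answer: $30$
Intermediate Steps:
$F = 4$
$- y{\left(F \right)} = - (-26 - 4) = \left(-1\right) \left(-30\right) = 30$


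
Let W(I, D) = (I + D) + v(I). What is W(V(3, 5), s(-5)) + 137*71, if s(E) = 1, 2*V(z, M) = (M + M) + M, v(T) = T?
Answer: 9743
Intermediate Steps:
V(z, M) = 3*M/2 (V(z, M) = ((M + M) + M)/2 = (2*M + M)/2 = (3*M)/2 = 3*M/2)
W(I, D) = D + 2*I (W(I, D) = (I + D) + I = (D + I) + I = D + 2*I)
W(V(3, 5), s(-5)) + 137*71 = (1 + 2*((3/2)*5)) + 137*71 = (1 + 2*(15/2)) + 9727 = (1 + 15) + 9727 = 16 + 9727 = 9743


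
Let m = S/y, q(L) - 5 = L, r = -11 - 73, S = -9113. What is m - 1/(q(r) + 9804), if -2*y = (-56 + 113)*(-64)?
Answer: -88625749/17738400 ≈ -4.9963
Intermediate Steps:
y = 1824 (y = -(-56 + 113)*(-64)/2 = -57*(-64)/2 = -½*(-3648) = 1824)
r = -84
q(L) = 5 + L
m = -9113/1824 ≈ -4.9962
m - 1/(q(r) + 9804) = -9113/1824 - 1/((5 - 84) + 9804) = -9113/1824 - 1/(-79 + 9804) = -9113/1824 - 1/9725 = -88625749/17738400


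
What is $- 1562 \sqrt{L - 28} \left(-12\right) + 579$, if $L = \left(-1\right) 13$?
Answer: $579 + 18744 i \sqrt{41} \approx 579.0 + 1.2002 \cdot 10^{5} i$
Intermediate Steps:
$L = -13$
$- 1562 \sqrt{L - 28} \left(-12\right) + 579 = - 1562 \sqrt{-13 - 28} \left(-12\right) + 579 = - 1562 \sqrt{-41} \left(-12\right) + 579 = - 1562 i \sqrt{41} \left(-12\right) + 579 = - 1562 \left(- 12 i \sqrt{41}\right) + 579 = 18744 i \sqrt{41} + 579 = 579 + 18744 i \sqrt{41}$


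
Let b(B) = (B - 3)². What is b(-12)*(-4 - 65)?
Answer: -15525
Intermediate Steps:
b(B) = (-3 + B)²
b(-12)*(-4 - 65) = (-3 - 12)²*(-4 - 65) = (-15)²*(-69) = 225*(-69) = -15525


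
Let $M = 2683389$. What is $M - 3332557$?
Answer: $-649168$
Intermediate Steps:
$M - 3332557 = 2683389 - 3332557 = -649168$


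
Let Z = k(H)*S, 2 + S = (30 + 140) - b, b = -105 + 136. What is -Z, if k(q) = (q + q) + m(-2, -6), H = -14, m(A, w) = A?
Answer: 4110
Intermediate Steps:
b = 31
k(q) = -2 + 2*q (k(q) = (q + q) - 2 = 2*q - 2 = -2 + 2*q)
S = 137 (S = -2 + ((30 + 140) - 1*31) = -2 + (170 - 31) = -2 + 139 = 137)
Z = -4110 (Z = (-2 + 2*(-14))*137 = (-2 - 28)*137 = -30*137 = -4110)
-Z = -1*(-4110) = 4110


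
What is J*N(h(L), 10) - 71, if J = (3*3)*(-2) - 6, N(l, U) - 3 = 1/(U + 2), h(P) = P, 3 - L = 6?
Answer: -145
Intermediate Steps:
L = -3 (L = 3 - 1*6 = 3 - 6 = -3)
N(l, U) = 3 + 1/(2 + U) (N(l, U) = 3 + 1/(U + 2) = 3 + 1/(2 + U))
J = -24 (J = 9*(-2) - 6 = -18 - 6 = -24)
J*N(h(L), 10) - 71 = -24*(7 + 3*10)/(2 + 10) - 71 = -24*(7 + 30)/12 - 71 = -2*37 - 71 = -24*37/12 - 71 = -74 - 71 = -145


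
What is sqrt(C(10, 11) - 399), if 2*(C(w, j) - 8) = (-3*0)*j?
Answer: I*sqrt(391) ≈ 19.774*I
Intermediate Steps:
C(w, j) = 8 (C(w, j) = 8 + ((-3*0)*j)/2 = 8 + (0*j)/2 = 8 + (1/2)*0 = 8 + 0 = 8)
sqrt(C(10, 11) - 399) = sqrt(8 - 399) = sqrt(-391) = I*sqrt(391)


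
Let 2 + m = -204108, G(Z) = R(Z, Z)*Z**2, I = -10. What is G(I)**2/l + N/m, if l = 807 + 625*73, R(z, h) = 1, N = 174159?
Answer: -94460167/148081805 ≈ -0.63789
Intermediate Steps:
l = 46432 (l = 807 + 45625 = 46432)
G(Z) = Z**2 (G(Z) = 1*Z**2 = Z**2)
m = -204110 (m = -2 - 204108 = -204110)
G(I)**2/l + N/m = ((-10)**2)**2/46432 + 174159/(-204110) = 100**2*(1/46432) + 174159*(-1/204110) = 10000*(1/46432) - 174159/204110 = 625/2902 - 174159/204110 = -94460167/148081805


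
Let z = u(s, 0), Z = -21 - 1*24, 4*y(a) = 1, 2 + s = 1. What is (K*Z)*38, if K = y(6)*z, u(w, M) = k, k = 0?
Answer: 0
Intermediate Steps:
s = -1 (s = -2 + 1 = -1)
y(a) = ¼ (y(a) = (¼)*1 = ¼)
Z = -45 (Z = -21 - 24 = -45)
u(w, M) = 0
z = 0
K = 0 (K = (¼)*0 = 0)
(K*Z)*38 = (0*(-45))*38 = 0*38 = 0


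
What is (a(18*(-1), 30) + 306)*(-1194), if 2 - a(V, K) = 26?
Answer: -336708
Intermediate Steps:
a(V, K) = -24 (a(V, K) = 2 - 1*26 = 2 - 26 = -24)
(a(18*(-1), 30) + 306)*(-1194) = (-24 + 306)*(-1194) = 282*(-1194) = -336708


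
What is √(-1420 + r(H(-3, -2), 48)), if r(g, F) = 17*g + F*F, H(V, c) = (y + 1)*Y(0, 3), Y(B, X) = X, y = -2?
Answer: 7*√17 ≈ 28.862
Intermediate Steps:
H(V, c) = -3 (H(V, c) = (-2 + 1)*3 = -1*3 = -3)
r(g, F) = F² + 17*g (r(g, F) = 17*g + F² = F² + 17*g)
√(-1420 + r(H(-3, -2), 48)) = √(-1420 + (48² + 17*(-3))) = √(-1420 + (2304 - 51)) = √(-1420 + 2253) = √833 = 7*√17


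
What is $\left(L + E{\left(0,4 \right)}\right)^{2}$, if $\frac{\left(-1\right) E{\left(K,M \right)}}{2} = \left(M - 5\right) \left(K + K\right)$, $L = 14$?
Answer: $196$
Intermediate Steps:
$E{\left(K,M \right)} = - 4 K \left(-5 + M\right)$ ($E{\left(K,M \right)} = - 2 \left(M - 5\right) \left(K + K\right) = - 2 \left(-5 + M\right) 2 K = - 2 \cdot 2 K \left(-5 + M\right) = - 4 K \left(-5 + M\right)$)
$\left(L + E{\left(0,4 \right)}\right)^{2} = \left(14 + 4 \cdot 0 \left(5 - 4\right)\right)^{2} = \left(14 + 4 \cdot 0 \cdot 1\right)^{2} = \left(14 + 0\right)^{2} = 14^{2} = 196$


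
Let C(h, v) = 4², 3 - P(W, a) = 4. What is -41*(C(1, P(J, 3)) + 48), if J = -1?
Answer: -2624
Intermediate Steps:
P(W, a) = -1 (P(W, a) = 3 - 1*4 = 3 - 4 = -1)
C(h, v) = 16
-41*(C(1, P(J, 3)) + 48) = -41*(16 + 48) = -41*64 = -2624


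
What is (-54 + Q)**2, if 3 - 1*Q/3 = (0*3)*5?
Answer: 2025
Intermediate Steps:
Q = 9 (Q = 9 - 3*0*3*5 = 9 - 0*5 = 9 - 3*0 = 9 + 0 = 9)
(-54 + Q)**2 = (-54 + 9)**2 = (-45)**2 = 2025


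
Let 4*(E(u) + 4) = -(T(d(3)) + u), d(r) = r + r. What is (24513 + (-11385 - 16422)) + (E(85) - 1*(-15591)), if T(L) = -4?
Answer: 49091/4 ≈ 12273.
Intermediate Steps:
d(r) = 2*r
E(u) = -3 - u/4 (E(u) = -4 + (-(-4 + u))/4 = -4 + (4 - u)/4 = -4 + (1 - u/4) = -3 - u/4)
(24513 + (-11385 - 16422)) + (E(85) - 1*(-15591)) = (24513 + (-11385 - 16422)) + ((-3 - ¼*85) - 1*(-15591)) = (24513 - 27807) + ((-3 - 85/4) + 15591) = -3294 + (-97/4 + 15591) = -3294 + 62267/4 = 49091/4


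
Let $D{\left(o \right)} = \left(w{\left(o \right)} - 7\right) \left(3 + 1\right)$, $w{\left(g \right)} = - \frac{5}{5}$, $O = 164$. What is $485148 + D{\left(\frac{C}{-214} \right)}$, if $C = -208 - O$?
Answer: $485116$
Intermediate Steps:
$C = -372$ ($C = -208 - 164 = -372$)
$w{\left(g \right)} = -1$ ($w{\left(g \right)} = \left(-5\right) \frac{1}{5} = -1$)
$D{\left(o \right)} = -32$ ($D{\left(o \right)} = \left(-1 - 7\right) \left(3 + 1\right) = \left(-1 - 7\right) 4 = \left(-8\right) 4 = -32$)
$485148 + D{\left(\frac{C}{-214} \right)} = 485148 - 32 = 485116$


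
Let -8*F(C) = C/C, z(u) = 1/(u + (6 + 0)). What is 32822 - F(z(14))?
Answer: 262577/8 ≈ 32822.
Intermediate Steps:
z(u) = 1/(6 + u) (z(u) = 1/(u + 6) = 1/(6 + u))
F(C) = -⅛ (F(C) = -C/(8*C) = -⅛*1 = -⅛)
32822 - F(z(14)) = 32822 - 1*(-⅛) = 32822 + ⅛ = 262577/8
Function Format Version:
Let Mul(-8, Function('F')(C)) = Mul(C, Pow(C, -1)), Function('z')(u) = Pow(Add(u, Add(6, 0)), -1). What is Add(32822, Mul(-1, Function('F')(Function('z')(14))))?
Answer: Rational(262577, 8) ≈ 32822.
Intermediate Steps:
Function('z')(u) = Pow(Add(6, u), -1) (Function('z')(u) = Pow(Add(u, 6), -1) = Pow(Add(6, u), -1))
Function('F')(C) = Rational(-1, 8) (Function('F')(C) = Mul(Rational(-1, 8), Mul(C, Pow(C, -1))) = Mul(Rational(-1, 8), 1) = Rational(-1, 8))
Add(32822, Mul(-1, Function('F')(Function('z')(14)))) = Add(32822, Mul(-1, Rational(-1, 8))) = Add(32822, Rational(1, 8)) = Rational(262577, 8)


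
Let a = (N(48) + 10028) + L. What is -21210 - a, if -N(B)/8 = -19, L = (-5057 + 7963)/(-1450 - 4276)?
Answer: -89868117/2863 ≈ -31390.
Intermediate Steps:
L = -1453/2863 (L = 2906/(-5726) = 2906*(-1/5726) = -1453/2863 ≈ -0.50751)
N(B) = 152 (N(B) = -8*(-19) = 152)
a = 29143887/2863 (a = (152 + 10028) - 1453/2863 = 10180 - 1453/2863 = 29143887/2863 ≈ 10180.)
-21210 - a = -21210 - 1*29143887/2863 = -21210 - 29143887/2863 = -89868117/2863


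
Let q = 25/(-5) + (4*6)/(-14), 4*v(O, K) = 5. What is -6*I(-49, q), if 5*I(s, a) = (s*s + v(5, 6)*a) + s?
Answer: -196863/70 ≈ -2812.3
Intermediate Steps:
v(O, K) = 5/4 (v(O, K) = (¼)*5 = 5/4)
q = -47/7 (q = 25*(-⅕) + 24*(-1/14) = -5 - 12/7 = -47/7 ≈ -6.7143)
I(s, a) = a/4 + s/5 + s²/5 (I(s, a) = ((s*s + 5*a/4) + s)/5 = ((s² + 5*a/4) + s)/5 = (s + s² + 5*a/4)/5 = a/4 + s/5 + s²/5)
-6*I(-49, q) = -6*((¼)*(-47/7) + (⅕)*(-49) + (⅕)*(-49)²) = -6*(-47/28 - 49/5 + (⅕)*2401) = -6*(-47/28 - 49/5 + 2401/5) = -6*65621/140 = -196863/70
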